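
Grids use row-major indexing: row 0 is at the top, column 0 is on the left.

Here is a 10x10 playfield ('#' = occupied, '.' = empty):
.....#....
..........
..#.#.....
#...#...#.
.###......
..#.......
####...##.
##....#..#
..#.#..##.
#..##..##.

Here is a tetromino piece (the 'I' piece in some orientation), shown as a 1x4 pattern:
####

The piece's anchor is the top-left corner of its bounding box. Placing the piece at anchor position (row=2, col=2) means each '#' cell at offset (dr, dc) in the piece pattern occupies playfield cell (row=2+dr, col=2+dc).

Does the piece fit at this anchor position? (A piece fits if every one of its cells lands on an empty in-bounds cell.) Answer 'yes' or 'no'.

Answer: no

Derivation:
Check each piece cell at anchor (2, 2):
  offset (0,0) -> (2,2): occupied ('#') -> FAIL
  offset (0,1) -> (2,3): empty -> OK
  offset (0,2) -> (2,4): occupied ('#') -> FAIL
  offset (0,3) -> (2,5): empty -> OK
All cells valid: no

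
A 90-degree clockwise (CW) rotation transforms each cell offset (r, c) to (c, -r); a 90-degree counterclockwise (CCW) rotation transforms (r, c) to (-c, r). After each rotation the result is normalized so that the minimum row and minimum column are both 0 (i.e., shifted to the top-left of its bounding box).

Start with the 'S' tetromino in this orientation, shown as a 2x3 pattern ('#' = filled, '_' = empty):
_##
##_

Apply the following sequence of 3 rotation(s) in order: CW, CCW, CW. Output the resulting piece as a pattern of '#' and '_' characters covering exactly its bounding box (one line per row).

Answer: #_
##
_#

Derivation:
Start:
_##
##_
After rotation 1 (CW):
#_
##
_#
After rotation 2 (CCW):
_##
##_
After rotation 3 (CW):
#_
##
_#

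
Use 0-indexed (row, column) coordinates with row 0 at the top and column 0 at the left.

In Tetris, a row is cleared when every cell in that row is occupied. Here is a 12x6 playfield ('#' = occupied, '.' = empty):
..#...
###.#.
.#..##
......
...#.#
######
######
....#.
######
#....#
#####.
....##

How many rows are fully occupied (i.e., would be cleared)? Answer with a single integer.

Answer: 3

Derivation:
Check each row:
  row 0: 5 empty cells -> not full
  row 1: 2 empty cells -> not full
  row 2: 3 empty cells -> not full
  row 3: 6 empty cells -> not full
  row 4: 4 empty cells -> not full
  row 5: 0 empty cells -> FULL (clear)
  row 6: 0 empty cells -> FULL (clear)
  row 7: 5 empty cells -> not full
  row 8: 0 empty cells -> FULL (clear)
  row 9: 4 empty cells -> not full
  row 10: 1 empty cell -> not full
  row 11: 4 empty cells -> not full
Total rows cleared: 3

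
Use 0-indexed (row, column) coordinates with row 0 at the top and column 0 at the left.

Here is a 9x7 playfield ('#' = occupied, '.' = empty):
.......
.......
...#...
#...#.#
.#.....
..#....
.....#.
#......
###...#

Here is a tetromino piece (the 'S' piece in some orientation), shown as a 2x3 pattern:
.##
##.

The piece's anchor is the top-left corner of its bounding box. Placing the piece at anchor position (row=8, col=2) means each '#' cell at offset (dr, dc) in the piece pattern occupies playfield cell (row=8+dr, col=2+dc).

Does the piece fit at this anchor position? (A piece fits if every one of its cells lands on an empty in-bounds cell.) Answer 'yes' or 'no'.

Answer: no

Derivation:
Check each piece cell at anchor (8, 2):
  offset (0,1) -> (8,3): empty -> OK
  offset (0,2) -> (8,4): empty -> OK
  offset (1,0) -> (9,2): out of bounds -> FAIL
  offset (1,1) -> (9,3): out of bounds -> FAIL
All cells valid: no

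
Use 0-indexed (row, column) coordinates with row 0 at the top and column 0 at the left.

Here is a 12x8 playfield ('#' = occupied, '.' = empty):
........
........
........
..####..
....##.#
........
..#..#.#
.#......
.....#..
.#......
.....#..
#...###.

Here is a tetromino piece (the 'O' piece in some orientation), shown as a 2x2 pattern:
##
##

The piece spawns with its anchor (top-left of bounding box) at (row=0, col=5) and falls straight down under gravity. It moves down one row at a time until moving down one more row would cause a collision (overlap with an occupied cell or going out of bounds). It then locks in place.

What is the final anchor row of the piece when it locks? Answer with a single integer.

Answer: 1

Derivation:
Spawn at (row=0, col=5). Try each row:
  row 0: fits
  row 1: fits
  row 2: blocked -> lock at row 1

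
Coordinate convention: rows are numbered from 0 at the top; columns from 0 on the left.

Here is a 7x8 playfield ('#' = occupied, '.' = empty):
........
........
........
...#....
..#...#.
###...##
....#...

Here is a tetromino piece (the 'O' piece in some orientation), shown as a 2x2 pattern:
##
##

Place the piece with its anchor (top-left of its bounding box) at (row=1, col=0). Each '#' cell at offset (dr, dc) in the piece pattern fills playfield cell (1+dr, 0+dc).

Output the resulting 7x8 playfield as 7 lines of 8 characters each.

Fill (1+0,0+0) = (1,0)
Fill (1+0,0+1) = (1,1)
Fill (1+1,0+0) = (2,0)
Fill (1+1,0+1) = (2,1)

Answer: ........
##......
##......
...#....
..#...#.
###...##
....#...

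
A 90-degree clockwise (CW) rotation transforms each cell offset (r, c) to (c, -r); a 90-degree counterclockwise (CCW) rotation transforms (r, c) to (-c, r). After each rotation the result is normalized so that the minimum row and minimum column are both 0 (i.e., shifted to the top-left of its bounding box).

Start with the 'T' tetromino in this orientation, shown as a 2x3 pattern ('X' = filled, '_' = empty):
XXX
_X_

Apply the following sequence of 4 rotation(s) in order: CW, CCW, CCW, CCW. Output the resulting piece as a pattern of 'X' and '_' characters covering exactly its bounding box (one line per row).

Start:
XXX
_X_
After rotation 1 (CW):
_X
XX
_X
After rotation 2 (CCW):
XXX
_X_
After rotation 3 (CCW):
X_
XX
X_
After rotation 4 (CCW):
_X_
XXX

Answer: _X_
XXX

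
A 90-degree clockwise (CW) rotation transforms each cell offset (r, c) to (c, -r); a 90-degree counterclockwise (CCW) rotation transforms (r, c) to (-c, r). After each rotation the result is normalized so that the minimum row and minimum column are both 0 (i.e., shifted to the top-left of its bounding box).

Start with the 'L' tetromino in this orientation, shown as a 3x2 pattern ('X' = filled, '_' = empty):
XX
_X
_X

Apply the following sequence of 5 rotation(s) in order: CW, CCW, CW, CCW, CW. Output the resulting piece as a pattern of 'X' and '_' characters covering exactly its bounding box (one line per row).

Start:
XX
_X
_X
After rotation 1 (CW):
__X
XXX
After rotation 2 (CCW):
XX
_X
_X
After rotation 3 (CW):
__X
XXX
After rotation 4 (CCW):
XX
_X
_X
After rotation 5 (CW):
__X
XXX

Answer: __X
XXX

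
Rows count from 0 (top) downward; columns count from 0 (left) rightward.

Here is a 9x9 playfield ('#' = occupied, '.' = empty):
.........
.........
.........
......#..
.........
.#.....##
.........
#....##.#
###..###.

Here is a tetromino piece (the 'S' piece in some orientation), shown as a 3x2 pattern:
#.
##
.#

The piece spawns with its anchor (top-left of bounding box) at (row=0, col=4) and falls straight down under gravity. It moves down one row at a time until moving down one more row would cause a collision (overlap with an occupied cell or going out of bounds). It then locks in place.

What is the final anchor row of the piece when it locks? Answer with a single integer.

Spawn at (row=0, col=4). Try each row:
  row 0: fits
  row 1: fits
  row 2: fits
  row 3: fits
  row 4: fits
  row 5: blocked -> lock at row 4

Answer: 4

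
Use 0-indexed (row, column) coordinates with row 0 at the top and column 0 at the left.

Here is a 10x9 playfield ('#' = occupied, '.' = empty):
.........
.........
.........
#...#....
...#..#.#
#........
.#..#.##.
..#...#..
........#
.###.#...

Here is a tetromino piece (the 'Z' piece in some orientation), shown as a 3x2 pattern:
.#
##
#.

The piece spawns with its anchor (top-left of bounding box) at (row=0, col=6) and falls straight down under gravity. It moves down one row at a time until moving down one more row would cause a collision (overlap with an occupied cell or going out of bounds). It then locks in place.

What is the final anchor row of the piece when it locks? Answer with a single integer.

Answer: 1

Derivation:
Spawn at (row=0, col=6). Try each row:
  row 0: fits
  row 1: fits
  row 2: blocked -> lock at row 1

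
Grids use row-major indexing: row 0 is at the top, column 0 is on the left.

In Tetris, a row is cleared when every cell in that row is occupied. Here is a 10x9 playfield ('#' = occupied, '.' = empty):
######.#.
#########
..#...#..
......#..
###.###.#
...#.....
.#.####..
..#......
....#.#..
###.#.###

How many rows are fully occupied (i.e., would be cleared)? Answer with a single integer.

Check each row:
  row 0: 2 empty cells -> not full
  row 1: 0 empty cells -> FULL (clear)
  row 2: 7 empty cells -> not full
  row 3: 8 empty cells -> not full
  row 4: 2 empty cells -> not full
  row 5: 8 empty cells -> not full
  row 6: 4 empty cells -> not full
  row 7: 8 empty cells -> not full
  row 8: 7 empty cells -> not full
  row 9: 2 empty cells -> not full
Total rows cleared: 1

Answer: 1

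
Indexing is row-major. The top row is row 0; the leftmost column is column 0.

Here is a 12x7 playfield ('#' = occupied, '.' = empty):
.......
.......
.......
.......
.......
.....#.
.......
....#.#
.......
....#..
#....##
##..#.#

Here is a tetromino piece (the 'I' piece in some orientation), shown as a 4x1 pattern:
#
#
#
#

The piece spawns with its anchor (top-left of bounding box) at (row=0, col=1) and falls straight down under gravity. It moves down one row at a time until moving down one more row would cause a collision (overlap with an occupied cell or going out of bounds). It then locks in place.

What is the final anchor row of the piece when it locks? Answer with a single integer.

Answer: 7

Derivation:
Spawn at (row=0, col=1). Try each row:
  row 0: fits
  row 1: fits
  row 2: fits
  row 3: fits
  row 4: fits
  row 5: fits
  row 6: fits
  row 7: fits
  row 8: blocked -> lock at row 7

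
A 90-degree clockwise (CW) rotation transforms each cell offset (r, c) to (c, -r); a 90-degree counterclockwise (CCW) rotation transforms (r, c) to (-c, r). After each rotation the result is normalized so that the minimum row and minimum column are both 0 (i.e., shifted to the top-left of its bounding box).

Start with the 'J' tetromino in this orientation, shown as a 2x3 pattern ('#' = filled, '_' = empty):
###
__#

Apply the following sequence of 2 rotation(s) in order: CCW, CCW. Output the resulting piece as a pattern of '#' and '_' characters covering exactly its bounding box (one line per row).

Start:
###
__#
After rotation 1 (CCW):
##
#_
#_
After rotation 2 (CCW):
#__
###

Answer: #__
###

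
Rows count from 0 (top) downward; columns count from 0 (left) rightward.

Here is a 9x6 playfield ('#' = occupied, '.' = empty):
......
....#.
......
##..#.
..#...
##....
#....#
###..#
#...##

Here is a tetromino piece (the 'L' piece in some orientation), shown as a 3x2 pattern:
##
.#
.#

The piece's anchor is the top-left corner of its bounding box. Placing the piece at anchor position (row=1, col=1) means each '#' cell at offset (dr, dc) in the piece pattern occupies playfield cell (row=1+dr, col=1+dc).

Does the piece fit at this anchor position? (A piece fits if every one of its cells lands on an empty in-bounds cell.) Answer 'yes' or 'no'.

Answer: yes

Derivation:
Check each piece cell at anchor (1, 1):
  offset (0,0) -> (1,1): empty -> OK
  offset (0,1) -> (1,2): empty -> OK
  offset (1,1) -> (2,2): empty -> OK
  offset (2,1) -> (3,2): empty -> OK
All cells valid: yes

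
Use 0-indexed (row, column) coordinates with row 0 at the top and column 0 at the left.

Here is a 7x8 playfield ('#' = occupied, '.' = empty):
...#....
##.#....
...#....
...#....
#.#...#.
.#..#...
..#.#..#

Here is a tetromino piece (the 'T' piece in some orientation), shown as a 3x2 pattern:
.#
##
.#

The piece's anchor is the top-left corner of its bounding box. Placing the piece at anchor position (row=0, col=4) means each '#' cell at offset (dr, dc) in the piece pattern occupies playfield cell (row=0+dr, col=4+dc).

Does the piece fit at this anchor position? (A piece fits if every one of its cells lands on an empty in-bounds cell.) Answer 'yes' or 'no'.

Check each piece cell at anchor (0, 4):
  offset (0,1) -> (0,5): empty -> OK
  offset (1,0) -> (1,4): empty -> OK
  offset (1,1) -> (1,5): empty -> OK
  offset (2,1) -> (2,5): empty -> OK
All cells valid: yes

Answer: yes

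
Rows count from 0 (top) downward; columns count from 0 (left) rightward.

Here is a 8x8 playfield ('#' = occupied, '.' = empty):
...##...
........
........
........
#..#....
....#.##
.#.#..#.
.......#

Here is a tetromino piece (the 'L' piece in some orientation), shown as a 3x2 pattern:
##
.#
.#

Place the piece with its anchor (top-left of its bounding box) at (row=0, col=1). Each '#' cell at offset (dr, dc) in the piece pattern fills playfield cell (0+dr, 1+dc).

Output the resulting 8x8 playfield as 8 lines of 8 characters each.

Answer: .####...
..#.....
..#.....
........
#..#....
....#.##
.#.#..#.
.......#

Derivation:
Fill (0+0,1+0) = (0,1)
Fill (0+0,1+1) = (0,2)
Fill (0+1,1+1) = (1,2)
Fill (0+2,1+1) = (2,2)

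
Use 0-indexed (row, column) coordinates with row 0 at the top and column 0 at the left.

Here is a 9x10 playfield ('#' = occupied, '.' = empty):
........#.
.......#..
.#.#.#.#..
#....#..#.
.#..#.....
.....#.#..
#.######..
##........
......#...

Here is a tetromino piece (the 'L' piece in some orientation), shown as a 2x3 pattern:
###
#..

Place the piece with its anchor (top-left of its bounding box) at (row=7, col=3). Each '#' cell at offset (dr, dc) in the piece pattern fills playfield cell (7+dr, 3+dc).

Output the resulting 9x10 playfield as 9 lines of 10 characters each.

Answer: ........#.
.......#..
.#.#.#.#..
#....#..#.
.#..#.....
.....#.#..
#.######..
##.###....
...#..#...

Derivation:
Fill (7+0,3+0) = (7,3)
Fill (7+0,3+1) = (7,4)
Fill (7+0,3+2) = (7,5)
Fill (7+1,3+0) = (8,3)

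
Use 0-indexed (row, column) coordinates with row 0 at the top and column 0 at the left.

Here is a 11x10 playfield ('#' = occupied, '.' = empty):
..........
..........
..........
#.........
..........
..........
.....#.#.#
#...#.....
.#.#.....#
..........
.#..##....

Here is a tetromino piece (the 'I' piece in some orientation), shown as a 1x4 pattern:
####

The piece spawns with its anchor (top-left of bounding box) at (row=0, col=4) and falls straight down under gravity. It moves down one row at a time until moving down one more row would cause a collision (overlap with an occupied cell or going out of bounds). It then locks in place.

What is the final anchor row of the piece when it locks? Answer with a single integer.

Spawn at (row=0, col=4). Try each row:
  row 0: fits
  row 1: fits
  row 2: fits
  row 3: fits
  row 4: fits
  row 5: fits
  row 6: blocked -> lock at row 5

Answer: 5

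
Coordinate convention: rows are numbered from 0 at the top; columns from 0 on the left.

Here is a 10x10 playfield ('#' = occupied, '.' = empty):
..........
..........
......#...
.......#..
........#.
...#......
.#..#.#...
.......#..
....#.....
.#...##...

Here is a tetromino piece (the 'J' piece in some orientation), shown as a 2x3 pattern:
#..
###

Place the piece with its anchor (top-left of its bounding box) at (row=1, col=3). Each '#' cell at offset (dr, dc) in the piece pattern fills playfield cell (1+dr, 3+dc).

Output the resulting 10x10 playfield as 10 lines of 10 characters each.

Answer: ..........
...#......
...####...
.......#..
........#.
...#......
.#..#.#...
.......#..
....#.....
.#...##...

Derivation:
Fill (1+0,3+0) = (1,3)
Fill (1+1,3+0) = (2,3)
Fill (1+1,3+1) = (2,4)
Fill (1+1,3+2) = (2,5)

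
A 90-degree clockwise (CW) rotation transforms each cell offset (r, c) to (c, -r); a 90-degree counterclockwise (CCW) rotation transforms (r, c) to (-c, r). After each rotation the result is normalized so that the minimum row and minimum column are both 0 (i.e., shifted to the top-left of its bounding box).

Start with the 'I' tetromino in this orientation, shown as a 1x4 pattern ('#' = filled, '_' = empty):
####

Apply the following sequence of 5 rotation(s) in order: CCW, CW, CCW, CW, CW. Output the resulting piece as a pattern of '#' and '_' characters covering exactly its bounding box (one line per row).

Answer: #
#
#
#

Derivation:
Start:
####
After rotation 1 (CCW):
#
#
#
#
After rotation 2 (CW):
####
After rotation 3 (CCW):
#
#
#
#
After rotation 4 (CW):
####
After rotation 5 (CW):
#
#
#
#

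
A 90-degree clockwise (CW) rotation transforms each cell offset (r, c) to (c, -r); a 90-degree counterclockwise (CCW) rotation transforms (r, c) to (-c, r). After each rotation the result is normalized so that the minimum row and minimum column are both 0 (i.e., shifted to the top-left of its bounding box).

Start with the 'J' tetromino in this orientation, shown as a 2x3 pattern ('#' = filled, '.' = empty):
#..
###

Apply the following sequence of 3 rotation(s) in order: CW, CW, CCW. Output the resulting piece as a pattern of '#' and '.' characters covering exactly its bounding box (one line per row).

Start:
#..
###
After rotation 1 (CW):
##
#.
#.
After rotation 2 (CW):
###
..#
After rotation 3 (CCW):
##
#.
#.

Answer: ##
#.
#.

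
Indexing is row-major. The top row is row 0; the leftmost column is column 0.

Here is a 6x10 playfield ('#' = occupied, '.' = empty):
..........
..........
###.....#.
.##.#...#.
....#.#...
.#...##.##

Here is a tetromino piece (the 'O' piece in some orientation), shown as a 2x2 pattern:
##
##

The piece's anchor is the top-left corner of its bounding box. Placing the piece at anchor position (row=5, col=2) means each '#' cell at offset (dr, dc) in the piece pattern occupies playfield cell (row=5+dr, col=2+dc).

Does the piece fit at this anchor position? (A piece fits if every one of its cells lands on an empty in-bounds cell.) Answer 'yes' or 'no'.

Answer: no

Derivation:
Check each piece cell at anchor (5, 2):
  offset (0,0) -> (5,2): empty -> OK
  offset (0,1) -> (5,3): empty -> OK
  offset (1,0) -> (6,2): out of bounds -> FAIL
  offset (1,1) -> (6,3): out of bounds -> FAIL
All cells valid: no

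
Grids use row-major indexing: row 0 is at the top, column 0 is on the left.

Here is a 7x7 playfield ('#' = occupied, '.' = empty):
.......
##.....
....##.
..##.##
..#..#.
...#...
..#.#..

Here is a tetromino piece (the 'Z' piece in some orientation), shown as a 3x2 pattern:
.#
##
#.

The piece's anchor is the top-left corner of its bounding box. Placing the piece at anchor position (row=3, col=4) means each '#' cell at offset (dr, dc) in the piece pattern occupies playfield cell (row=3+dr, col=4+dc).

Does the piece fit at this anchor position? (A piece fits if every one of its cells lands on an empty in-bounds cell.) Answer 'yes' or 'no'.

Check each piece cell at anchor (3, 4):
  offset (0,1) -> (3,5): occupied ('#') -> FAIL
  offset (1,0) -> (4,4): empty -> OK
  offset (1,1) -> (4,5): occupied ('#') -> FAIL
  offset (2,0) -> (5,4): empty -> OK
All cells valid: no

Answer: no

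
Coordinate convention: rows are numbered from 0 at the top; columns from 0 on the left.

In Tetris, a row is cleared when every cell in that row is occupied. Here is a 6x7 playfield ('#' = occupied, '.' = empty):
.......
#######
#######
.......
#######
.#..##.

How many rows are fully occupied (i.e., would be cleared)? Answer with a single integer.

Check each row:
  row 0: 7 empty cells -> not full
  row 1: 0 empty cells -> FULL (clear)
  row 2: 0 empty cells -> FULL (clear)
  row 3: 7 empty cells -> not full
  row 4: 0 empty cells -> FULL (clear)
  row 5: 4 empty cells -> not full
Total rows cleared: 3

Answer: 3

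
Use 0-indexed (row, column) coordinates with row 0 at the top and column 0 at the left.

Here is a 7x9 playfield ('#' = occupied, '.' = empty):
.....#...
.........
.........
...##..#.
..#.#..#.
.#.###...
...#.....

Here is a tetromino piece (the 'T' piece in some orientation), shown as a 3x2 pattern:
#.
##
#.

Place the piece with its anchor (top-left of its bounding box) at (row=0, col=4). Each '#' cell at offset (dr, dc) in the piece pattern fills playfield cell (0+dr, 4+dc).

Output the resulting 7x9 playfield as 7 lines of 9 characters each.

Fill (0+0,4+0) = (0,4)
Fill (0+1,4+0) = (1,4)
Fill (0+1,4+1) = (1,5)
Fill (0+2,4+0) = (2,4)

Answer: ....##...
....##...
....#....
...##..#.
..#.#..#.
.#.###...
...#.....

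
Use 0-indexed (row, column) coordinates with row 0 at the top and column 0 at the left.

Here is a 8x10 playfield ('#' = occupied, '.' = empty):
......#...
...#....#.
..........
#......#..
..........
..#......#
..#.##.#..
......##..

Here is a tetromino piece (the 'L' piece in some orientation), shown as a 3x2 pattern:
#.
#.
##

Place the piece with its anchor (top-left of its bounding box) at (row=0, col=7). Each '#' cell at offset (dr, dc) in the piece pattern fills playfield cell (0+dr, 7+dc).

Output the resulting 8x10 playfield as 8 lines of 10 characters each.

Fill (0+0,7+0) = (0,7)
Fill (0+1,7+0) = (1,7)
Fill (0+2,7+0) = (2,7)
Fill (0+2,7+1) = (2,8)

Answer: ......##..
...#...##.
.......##.
#......#..
..........
..#......#
..#.##.#..
......##..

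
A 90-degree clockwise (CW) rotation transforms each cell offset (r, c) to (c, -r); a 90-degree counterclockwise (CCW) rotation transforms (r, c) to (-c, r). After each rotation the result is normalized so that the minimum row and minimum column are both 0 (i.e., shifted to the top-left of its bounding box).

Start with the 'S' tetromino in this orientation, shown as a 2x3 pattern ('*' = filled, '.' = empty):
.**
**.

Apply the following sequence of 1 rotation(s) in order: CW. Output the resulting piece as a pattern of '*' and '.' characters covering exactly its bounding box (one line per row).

Start:
.**
**.
After rotation 1 (CW):
*.
**
.*

Answer: *.
**
.*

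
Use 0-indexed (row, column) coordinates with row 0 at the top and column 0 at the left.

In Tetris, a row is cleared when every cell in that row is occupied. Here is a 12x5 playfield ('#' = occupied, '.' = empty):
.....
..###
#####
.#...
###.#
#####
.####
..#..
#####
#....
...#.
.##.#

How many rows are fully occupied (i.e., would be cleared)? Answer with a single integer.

Check each row:
  row 0: 5 empty cells -> not full
  row 1: 2 empty cells -> not full
  row 2: 0 empty cells -> FULL (clear)
  row 3: 4 empty cells -> not full
  row 4: 1 empty cell -> not full
  row 5: 0 empty cells -> FULL (clear)
  row 6: 1 empty cell -> not full
  row 7: 4 empty cells -> not full
  row 8: 0 empty cells -> FULL (clear)
  row 9: 4 empty cells -> not full
  row 10: 4 empty cells -> not full
  row 11: 2 empty cells -> not full
Total rows cleared: 3

Answer: 3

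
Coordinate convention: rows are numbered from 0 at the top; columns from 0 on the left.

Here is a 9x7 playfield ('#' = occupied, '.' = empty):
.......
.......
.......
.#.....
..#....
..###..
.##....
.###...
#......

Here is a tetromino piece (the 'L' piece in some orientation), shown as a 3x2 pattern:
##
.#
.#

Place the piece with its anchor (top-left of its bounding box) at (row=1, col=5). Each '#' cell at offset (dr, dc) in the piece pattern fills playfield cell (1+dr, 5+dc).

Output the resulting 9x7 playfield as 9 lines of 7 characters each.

Answer: .......
.....##
......#
.#....#
..#....
..###..
.##....
.###...
#......

Derivation:
Fill (1+0,5+0) = (1,5)
Fill (1+0,5+1) = (1,6)
Fill (1+1,5+1) = (2,6)
Fill (1+2,5+1) = (3,6)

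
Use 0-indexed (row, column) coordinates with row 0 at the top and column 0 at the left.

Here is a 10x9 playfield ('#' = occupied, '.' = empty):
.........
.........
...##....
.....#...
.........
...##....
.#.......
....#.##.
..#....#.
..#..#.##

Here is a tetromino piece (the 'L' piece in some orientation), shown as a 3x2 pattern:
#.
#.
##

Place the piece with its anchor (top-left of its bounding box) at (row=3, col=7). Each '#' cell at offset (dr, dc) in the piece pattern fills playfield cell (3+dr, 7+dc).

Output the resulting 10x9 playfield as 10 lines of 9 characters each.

Fill (3+0,7+0) = (3,7)
Fill (3+1,7+0) = (4,7)
Fill (3+2,7+0) = (5,7)
Fill (3+2,7+1) = (5,8)

Answer: .........
.........
...##....
.....#.#.
.......#.
...##..##
.#.......
....#.##.
..#....#.
..#..#.##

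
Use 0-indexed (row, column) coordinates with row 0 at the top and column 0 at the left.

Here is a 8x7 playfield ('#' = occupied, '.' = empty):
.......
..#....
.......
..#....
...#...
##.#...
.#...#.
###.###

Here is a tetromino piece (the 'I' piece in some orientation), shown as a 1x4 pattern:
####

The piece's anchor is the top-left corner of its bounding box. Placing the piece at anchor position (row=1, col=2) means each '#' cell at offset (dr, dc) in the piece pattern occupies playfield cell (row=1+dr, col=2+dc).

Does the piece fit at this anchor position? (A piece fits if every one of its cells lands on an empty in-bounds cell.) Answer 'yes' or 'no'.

Answer: no

Derivation:
Check each piece cell at anchor (1, 2):
  offset (0,0) -> (1,2): occupied ('#') -> FAIL
  offset (0,1) -> (1,3): empty -> OK
  offset (0,2) -> (1,4): empty -> OK
  offset (0,3) -> (1,5): empty -> OK
All cells valid: no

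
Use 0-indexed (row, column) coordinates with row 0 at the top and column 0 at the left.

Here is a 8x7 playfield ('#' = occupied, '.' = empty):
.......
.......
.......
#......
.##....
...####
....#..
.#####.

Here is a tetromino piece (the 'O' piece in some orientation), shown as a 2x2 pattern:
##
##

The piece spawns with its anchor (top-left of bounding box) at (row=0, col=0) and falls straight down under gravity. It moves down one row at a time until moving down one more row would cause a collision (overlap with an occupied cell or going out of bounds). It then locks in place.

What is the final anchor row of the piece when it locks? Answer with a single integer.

Answer: 1

Derivation:
Spawn at (row=0, col=0). Try each row:
  row 0: fits
  row 1: fits
  row 2: blocked -> lock at row 1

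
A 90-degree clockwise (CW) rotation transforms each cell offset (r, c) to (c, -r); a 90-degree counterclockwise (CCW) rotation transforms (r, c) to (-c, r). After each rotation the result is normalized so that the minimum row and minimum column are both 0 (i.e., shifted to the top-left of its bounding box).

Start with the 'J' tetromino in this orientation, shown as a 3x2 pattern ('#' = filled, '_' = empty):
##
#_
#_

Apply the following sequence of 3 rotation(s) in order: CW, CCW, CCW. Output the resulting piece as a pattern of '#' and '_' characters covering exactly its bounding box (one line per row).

Answer: #__
###

Derivation:
Start:
##
#_
#_
After rotation 1 (CW):
###
__#
After rotation 2 (CCW):
##
#_
#_
After rotation 3 (CCW):
#__
###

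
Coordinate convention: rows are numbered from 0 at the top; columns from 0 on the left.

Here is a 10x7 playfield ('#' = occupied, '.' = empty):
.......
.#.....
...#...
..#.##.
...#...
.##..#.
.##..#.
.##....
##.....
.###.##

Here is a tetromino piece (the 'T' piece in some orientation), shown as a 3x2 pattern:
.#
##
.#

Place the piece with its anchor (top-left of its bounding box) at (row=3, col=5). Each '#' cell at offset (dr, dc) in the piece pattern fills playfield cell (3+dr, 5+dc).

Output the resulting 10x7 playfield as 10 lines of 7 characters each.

Answer: .......
.#.....
...#...
..#.###
...#.##
.##..##
.##..#.
.##....
##.....
.###.##

Derivation:
Fill (3+0,5+1) = (3,6)
Fill (3+1,5+0) = (4,5)
Fill (3+1,5+1) = (4,6)
Fill (3+2,5+1) = (5,6)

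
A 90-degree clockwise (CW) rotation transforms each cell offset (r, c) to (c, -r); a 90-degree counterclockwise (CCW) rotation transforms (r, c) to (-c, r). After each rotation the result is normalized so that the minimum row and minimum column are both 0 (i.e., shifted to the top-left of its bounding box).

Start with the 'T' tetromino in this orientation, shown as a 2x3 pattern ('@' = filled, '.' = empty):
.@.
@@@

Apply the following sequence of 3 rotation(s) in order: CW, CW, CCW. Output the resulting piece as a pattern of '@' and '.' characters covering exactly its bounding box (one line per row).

Start:
.@.
@@@
After rotation 1 (CW):
@.
@@
@.
After rotation 2 (CW):
@@@
.@.
After rotation 3 (CCW):
@.
@@
@.

Answer: @.
@@
@.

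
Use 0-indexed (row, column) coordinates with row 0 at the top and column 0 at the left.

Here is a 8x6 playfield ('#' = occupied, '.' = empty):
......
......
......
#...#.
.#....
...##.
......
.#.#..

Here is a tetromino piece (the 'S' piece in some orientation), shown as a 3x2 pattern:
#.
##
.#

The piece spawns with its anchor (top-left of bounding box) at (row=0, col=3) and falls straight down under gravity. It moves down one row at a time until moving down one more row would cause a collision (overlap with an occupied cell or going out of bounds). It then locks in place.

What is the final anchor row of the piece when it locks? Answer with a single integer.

Answer: 0

Derivation:
Spawn at (row=0, col=3). Try each row:
  row 0: fits
  row 1: blocked -> lock at row 0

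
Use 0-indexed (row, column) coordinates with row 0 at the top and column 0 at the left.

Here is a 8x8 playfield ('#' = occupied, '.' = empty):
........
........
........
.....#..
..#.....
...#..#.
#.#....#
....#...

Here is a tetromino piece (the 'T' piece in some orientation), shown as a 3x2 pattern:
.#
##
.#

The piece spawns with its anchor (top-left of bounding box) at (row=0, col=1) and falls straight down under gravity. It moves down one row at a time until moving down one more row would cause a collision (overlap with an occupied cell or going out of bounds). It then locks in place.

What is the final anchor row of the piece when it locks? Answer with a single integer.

Spawn at (row=0, col=1). Try each row:
  row 0: fits
  row 1: fits
  row 2: blocked -> lock at row 1

Answer: 1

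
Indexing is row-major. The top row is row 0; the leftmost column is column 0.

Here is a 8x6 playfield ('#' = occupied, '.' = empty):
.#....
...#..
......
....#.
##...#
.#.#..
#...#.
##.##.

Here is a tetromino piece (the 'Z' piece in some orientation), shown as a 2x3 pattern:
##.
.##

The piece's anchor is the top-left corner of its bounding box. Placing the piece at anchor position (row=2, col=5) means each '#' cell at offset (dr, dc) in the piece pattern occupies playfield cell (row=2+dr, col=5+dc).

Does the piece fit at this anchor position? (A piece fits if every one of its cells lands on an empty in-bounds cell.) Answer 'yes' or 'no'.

Check each piece cell at anchor (2, 5):
  offset (0,0) -> (2,5): empty -> OK
  offset (0,1) -> (2,6): out of bounds -> FAIL
  offset (1,1) -> (3,6): out of bounds -> FAIL
  offset (1,2) -> (3,7): out of bounds -> FAIL
All cells valid: no

Answer: no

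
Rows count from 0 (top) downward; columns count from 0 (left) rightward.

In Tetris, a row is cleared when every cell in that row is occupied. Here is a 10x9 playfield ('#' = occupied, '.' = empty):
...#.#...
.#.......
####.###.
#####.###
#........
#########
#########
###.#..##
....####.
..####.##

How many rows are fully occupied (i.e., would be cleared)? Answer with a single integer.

Check each row:
  row 0: 7 empty cells -> not full
  row 1: 8 empty cells -> not full
  row 2: 2 empty cells -> not full
  row 3: 1 empty cell -> not full
  row 4: 8 empty cells -> not full
  row 5: 0 empty cells -> FULL (clear)
  row 6: 0 empty cells -> FULL (clear)
  row 7: 3 empty cells -> not full
  row 8: 5 empty cells -> not full
  row 9: 3 empty cells -> not full
Total rows cleared: 2

Answer: 2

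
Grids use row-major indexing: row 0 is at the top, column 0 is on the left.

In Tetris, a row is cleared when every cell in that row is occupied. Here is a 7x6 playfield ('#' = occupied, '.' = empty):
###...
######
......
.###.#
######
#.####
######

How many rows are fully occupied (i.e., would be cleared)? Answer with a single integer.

Answer: 3

Derivation:
Check each row:
  row 0: 3 empty cells -> not full
  row 1: 0 empty cells -> FULL (clear)
  row 2: 6 empty cells -> not full
  row 3: 2 empty cells -> not full
  row 4: 0 empty cells -> FULL (clear)
  row 5: 1 empty cell -> not full
  row 6: 0 empty cells -> FULL (clear)
Total rows cleared: 3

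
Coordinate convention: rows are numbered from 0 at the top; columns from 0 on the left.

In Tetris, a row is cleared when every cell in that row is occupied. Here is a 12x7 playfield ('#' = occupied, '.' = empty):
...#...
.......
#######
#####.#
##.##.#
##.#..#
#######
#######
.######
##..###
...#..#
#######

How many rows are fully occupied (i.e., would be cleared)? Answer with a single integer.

Check each row:
  row 0: 6 empty cells -> not full
  row 1: 7 empty cells -> not full
  row 2: 0 empty cells -> FULL (clear)
  row 3: 1 empty cell -> not full
  row 4: 2 empty cells -> not full
  row 5: 3 empty cells -> not full
  row 6: 0 empty cells -> FULL (clear)
  row 7: 0 empty cells -> FULL (clear)
  row 8: 1 empty cell -> not full
  row 9: 2 empty cells -> not full
  row 10: 5 empty cells -> not full
  row 11: 0 empty cells -> FULL (clear)
Total rows cleared: 4

Answer: 4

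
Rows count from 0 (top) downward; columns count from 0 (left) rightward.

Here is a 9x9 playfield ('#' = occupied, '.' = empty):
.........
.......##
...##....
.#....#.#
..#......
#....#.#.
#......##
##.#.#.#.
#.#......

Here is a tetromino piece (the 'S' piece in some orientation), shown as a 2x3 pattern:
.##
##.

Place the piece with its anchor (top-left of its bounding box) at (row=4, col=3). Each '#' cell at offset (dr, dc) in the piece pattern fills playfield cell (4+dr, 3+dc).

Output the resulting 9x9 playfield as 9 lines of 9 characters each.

Fill (4+0,3+1) = (4,4)
Fill (4+0,3+2) = (4,5)
Fill (4+1,3+0) = (5,3)
Fill (4+1,3+1) = (5,4)

Answer: .........
.......##
...##....
.#....#.#
..#.##...
#..###.#.
#......##
##.#.#.#.
#.#......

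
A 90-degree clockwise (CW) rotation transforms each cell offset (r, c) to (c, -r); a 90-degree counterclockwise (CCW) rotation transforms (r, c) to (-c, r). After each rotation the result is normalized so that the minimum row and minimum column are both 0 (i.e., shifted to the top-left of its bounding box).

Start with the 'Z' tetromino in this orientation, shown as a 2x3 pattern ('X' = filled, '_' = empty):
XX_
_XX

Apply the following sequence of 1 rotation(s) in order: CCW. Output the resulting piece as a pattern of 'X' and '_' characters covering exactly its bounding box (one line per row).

Answer: _X
XX
X_

Derivation:
Start:
XX_
_XX
After rotation 1 (CCW):
_X
XX
X_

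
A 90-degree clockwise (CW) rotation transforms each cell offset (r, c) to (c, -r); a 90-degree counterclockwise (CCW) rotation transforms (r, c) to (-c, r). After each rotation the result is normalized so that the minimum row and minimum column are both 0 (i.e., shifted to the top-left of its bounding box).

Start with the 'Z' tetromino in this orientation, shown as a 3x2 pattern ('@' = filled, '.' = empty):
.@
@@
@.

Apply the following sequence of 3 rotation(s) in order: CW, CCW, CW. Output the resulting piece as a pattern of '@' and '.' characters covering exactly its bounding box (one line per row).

Answer: @@.
.@@

Derivation:
Start:
.@
@@
@.
After rotation 1 (CW):
@@.
.@@
After rotation 2 (CCW):
.@
@@
@.
After rotation 3 (CW):
@@.
.@@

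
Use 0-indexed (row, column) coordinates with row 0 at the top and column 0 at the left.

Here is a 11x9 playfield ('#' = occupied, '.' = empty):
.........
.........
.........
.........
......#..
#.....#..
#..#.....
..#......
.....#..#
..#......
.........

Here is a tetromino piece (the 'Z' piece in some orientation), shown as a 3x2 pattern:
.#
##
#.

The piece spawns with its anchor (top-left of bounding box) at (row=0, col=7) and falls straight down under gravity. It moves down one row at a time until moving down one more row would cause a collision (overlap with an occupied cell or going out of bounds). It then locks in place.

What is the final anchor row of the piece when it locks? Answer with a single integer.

Spawn at (row=0, col=7). Try each row:
  row 0: fits
  row 1: fits
  row 2: fits
  row 3: fits
  row 4: fits
  row 5: fits
  row 6: fits
  row 7: blocked -> lock at row 6

Answer: 6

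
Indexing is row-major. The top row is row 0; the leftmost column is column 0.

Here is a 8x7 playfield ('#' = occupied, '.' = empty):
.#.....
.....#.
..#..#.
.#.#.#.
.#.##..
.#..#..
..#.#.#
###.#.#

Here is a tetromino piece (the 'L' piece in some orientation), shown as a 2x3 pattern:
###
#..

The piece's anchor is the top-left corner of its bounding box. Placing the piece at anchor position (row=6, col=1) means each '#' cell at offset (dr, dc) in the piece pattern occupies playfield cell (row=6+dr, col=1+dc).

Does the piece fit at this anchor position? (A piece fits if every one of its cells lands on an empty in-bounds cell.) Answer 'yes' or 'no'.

Answer: no

Derivation:
Check each piece cell at anchor (6, 1):
  offset (0,0) -> (6,1): empty -> OK
  offset (0,1) -> (6,2): occupied ('#') -> FAIL
  offset (0,2) -> (6,3): empty -> OK
  offset (1,0) -> (7,1): occupied ('#') -> FAIL
All cells valid: no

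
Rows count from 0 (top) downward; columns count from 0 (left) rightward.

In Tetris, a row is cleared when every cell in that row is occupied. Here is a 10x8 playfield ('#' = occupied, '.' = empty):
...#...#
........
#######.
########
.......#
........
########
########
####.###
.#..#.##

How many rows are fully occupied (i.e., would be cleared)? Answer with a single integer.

Answer: 3

Derivation:
Check each row:
  row 0: 6 empty cells -> not full
  row 1: 8 empty cells -> not full
  row 2: 1 empty cell -> not full
  row 3: 0 empty cells -> FULL (clear)
  row 4: 7 empty cells -> not full
  row 5: 8 empty cells -> not full
  row 6: 0 empty cells -> FULL (clear)
  row 7: 0 empty cells -> FULL (clear)
  row 8: 1 empty cell -> not full
  row 9: 4 empty cells -> not full
Total rows cleared: 3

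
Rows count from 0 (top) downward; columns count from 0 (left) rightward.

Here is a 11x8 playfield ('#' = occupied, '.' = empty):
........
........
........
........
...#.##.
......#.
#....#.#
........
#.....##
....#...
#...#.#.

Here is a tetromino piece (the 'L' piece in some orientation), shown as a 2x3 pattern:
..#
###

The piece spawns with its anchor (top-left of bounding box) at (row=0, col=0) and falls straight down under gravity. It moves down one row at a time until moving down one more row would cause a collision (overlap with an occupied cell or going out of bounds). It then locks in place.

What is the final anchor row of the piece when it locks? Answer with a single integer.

Answer: 4

Derivation:
Spawn at (row=0, col=0). Try each row:
  row 0: fits
  row 1: fits
  row 2: fits
  row 3: fits
  row 4: fits
  row 5: blocked -> lock at row 4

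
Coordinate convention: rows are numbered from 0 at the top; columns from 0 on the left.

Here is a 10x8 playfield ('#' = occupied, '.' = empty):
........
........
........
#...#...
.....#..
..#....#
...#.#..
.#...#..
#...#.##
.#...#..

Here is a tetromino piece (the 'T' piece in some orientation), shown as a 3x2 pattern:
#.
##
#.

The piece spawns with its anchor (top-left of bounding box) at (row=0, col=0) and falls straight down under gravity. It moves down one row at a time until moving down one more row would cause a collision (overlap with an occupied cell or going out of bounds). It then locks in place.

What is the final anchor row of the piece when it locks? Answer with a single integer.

Spawn at (row=0, col=0). Try each row:
  row 0: fits
  row 1: blocked -> lock at row 0

Answer: 0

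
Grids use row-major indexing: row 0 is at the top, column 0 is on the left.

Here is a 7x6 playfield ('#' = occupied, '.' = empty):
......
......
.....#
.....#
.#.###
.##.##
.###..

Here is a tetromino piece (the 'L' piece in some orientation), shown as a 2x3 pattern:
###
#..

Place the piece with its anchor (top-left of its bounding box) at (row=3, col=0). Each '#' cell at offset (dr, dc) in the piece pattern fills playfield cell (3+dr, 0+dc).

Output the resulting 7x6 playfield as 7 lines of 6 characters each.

Fill (3+0,0+0) = (3,0)
Fill (3+0,0+1) = (3,1)
Fill (3+0,0+2) = (3,2)
Fill (3+1,0+0) = (4,0)

Answer: ......
......
.....#
###..#
##.###
.##.##
.###..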